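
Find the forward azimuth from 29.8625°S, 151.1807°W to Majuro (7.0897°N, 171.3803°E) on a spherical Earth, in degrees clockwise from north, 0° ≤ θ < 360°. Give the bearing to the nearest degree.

Δλ = 171.3803 − -151.1807 = 322.5610°; wrapped into (−180°, 180°]: -37.4390°.
θ = atan2( sin Δλ · cos φ₂ , cos φ₁ · sin φ₂ − sin φ₁ · cos φ₂ · cos Δλ )
  = atan2(-0.60327, 0.49936) = -50.383° → normalised to [0°, 360°): 309.617°.

310°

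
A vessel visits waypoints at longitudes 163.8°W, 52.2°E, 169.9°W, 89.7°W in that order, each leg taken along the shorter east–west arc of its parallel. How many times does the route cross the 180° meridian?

2

Leg 1: -163.8° → +52.2°, shortest Δλ = -144.0° (west) — crosses 180°.
Leg 2: +52.2° → -169.9°, shortest Δλ = 137.9° (east) — crosses 180°.
Leg 3: -169.9° → -89.7°, shortest Δλ = 80.2° (east) — does not cross 180°.
Total crossings: 2.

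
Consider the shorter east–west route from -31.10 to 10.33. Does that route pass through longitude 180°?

No

Signed shortest Δλ = ((10.33 − -31.10 + 180) mod 360) − 180 = 41.43°.
Going east by 41.43° from -31.10° reaches +10.33° without touching 180°.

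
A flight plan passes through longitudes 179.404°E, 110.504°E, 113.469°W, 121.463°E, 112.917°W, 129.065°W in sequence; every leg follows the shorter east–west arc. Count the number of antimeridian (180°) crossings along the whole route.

Leg 1: +179.404° → +110.504°, shortest Δλ = -68.9° (west) — does not cross 180°.
Leg 2: +110.504° → -113.469°, shortest Δλ = 136.027° (east) — crosses 180°.
Leg 3: -113.469° → +121.463°, shortest Δλ = -125.068° (west) — crosses 180°.
Leg 4: +121.463° → -112.917°, shortest Δλ = 125.62° (east) — crosses 180°.
Leg 5: -112.917° → -129.065°, shortest Δλ = -16.148° (west) — does not cross 180°.
Total crossings: 3.

3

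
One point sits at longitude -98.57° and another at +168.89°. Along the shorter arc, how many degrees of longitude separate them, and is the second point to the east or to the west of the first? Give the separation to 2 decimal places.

92.54° west

Raw difference: 168.89 − -98.57 = 267.46°.
Normalise into (−180°, 180°]: 267.46° − 360° = -92.54°.
Negative ⇒ the second point lies to the west; separation 92.54°.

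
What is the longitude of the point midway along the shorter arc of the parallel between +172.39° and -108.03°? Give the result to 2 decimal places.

Signed shortest Δλ from +172.39° to -108.03° is +79.58°.
Midpoint longitude = +172.39° + (+79.58°)/2 = +172.39° + 39.79° = +212.18°.
Normalise into (−180°, 180°]: -147.82°.
(The naïve average (+172.39 + -108.03)/2 = 32.18° is on the wrong side of the globe.)

-147.82°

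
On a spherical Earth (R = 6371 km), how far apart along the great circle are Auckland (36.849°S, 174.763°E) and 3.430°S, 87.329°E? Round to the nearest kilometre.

9551 km

Δλ = 87.329 − 174.763 = -87.434°.
Δφ = -3.430 − -36.849 = 33.419°.
a = sin²(Δφ/2) + cos φ₁ · cos φ₂ · sin²(Δλ/2) = 0.464179.
c = 2·atan2(√a, √(1−a)) = 1.49909 rad → d = 6371·c ≈ 9550.72 km.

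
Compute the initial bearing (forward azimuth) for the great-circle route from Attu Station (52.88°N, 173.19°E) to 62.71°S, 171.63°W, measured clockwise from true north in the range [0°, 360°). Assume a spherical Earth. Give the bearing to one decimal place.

172.3°

Δλ = -171.63 − 173.19 = -344.82°; wrapped into (−180°, 180°]: 15.18°.
θ = atan2( sin Δλ · cos φ₂ , cos φ₁ · sin φ₂ − sin φ₁ · cos φ₂ · cos Δλ )
  = atan2(0.12006, -0.88915) = 172.310° → normalised to [0°, 360°): 172.310°.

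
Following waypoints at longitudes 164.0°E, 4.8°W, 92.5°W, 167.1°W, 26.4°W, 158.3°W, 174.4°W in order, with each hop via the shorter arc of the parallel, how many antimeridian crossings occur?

0

Leg 1: +164.0° → -4.8°, shortest Δλ = -168.8° (west) — does not cross 180°.
Leg 2: -4.8° → -92.5°, shortest Δλ = -87.7° (west) — does not cross 180°.
Leg 3: -92.5° → -167.1°, shortest Δλ = -74.6° (west) — does not cross 180°.
Leg 4: -167.1° → -26.4°, shortest Δλ = 140.7° (east) — does not cross 180°.
Leg 5: -26.4° → -158.3°, shortest Δλ = -131.9° (west) — does not cross 180°.
Leg 6: -158.3° → -174.4°, shortest Δλ = -16.1° (west) — does not cross 180°.
Total crossings: 0.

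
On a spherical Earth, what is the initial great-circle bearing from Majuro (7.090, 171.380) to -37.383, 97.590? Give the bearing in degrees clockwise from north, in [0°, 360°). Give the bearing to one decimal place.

Δλ = 97.590 − 171.380 = -73.790°.
θ = atan2( sin Δλ · cos φ₂ , cos φ₁ · sin φ₂ − sin φ₁ · cos φ₂ · cos Δλ )
  = atan2(-0.76301, -0.62988) = -129.540° → normalised to [0°, 360°): 230.460°.

230.5°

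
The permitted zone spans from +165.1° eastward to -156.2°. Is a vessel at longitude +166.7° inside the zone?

Band width going east from +165.1° to -156.2°: ((-156.2 − 165.1) mod 360) = 38.7°.
Offset of +166.7° east of the west edge: ((166.7 − 165.1) mod 360) = 1.6°.
1.6° ≤ 38.7° ⇒ inside.

Yes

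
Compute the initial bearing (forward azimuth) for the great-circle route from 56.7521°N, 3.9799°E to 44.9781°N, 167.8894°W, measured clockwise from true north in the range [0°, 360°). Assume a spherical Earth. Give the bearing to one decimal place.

Δλ = -167.8894 − 3.9799 = -171.8693°.
θ = atan2( sin Δλ · cos φ₂ , cos φ₁ · sin φ₂ − sin φ₁ · cos φ₂ · cos Δλ )
  = atan2(-0.10005, 0.97317) = -5.870° → normalised to [0°, 360°): 354.130°.

354.1°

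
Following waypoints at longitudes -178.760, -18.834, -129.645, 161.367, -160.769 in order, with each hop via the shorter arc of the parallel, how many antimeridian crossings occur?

2

Leg 1: -178.760° → -18.834°, shortest Δλ = 159.926° (east) — does not cross 180°.
Leg 2: -18.834° → -129.645°, shortest Δλ = -110.811° (west) — does not cross 180°.
Leg 3: -129.645° → +161.367°, shortest Δλ = -68.988° (west) — crosses 180°.
Leg 4: +161.367° → -160.769°, shortest Δλ = 37.864° (east) — crosses 180°.
Total crossings: 2.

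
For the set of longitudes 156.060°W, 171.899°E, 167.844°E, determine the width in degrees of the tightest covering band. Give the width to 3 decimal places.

Sort the longitudes: -156.060°, +167.844°, +171.899°.
Eastward gaps between consecutive values (wrapping around): 323.904°, 4.055°, 32.041°.
Largest gap = 323.904° ⇒ minimal covering band is its complement: 360° − 323.904° = 36.096°.
Band runs from +167.844° eastward to -156.060°, crossing the antimeridian.

36.096°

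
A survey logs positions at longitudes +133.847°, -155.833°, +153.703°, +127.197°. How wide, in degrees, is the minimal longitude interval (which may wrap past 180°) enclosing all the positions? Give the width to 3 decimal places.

Sort the longitudes: -155.833°, +127.197°, +133.847°, +153.703°.
Eastward gaps between consecutive values (wrapping around): 283.030°, 6.650°, 19.856°, 50.464°.
Largest gap = 283.030° ⇒ minimal covering band is its complement: 360° − 283.030° = 76.970°.
Band runs from +127.197° eastward to -155.833°, crossing the antimeridian.

76.970°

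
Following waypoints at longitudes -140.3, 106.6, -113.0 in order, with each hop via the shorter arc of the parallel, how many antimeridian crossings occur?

2

Leg 1: -140.3° → +106.6°, shortest Δλ = -113.1° (west) — crosses 180°.
Leg 2: +106.6° → -113.0°, shortest Δλ = 140.4° (east) — crosses 180°.
Total crossings: 2.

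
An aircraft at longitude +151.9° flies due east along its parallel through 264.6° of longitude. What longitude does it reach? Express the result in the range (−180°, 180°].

Start at +151.9°; shift +264.6° → +416.5°.
+416.5° lies outside (−180°, 180°]; subtract 360° → +56.5°.

+56.5°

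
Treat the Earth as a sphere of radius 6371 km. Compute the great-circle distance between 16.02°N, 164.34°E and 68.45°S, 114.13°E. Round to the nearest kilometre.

Δλ = 114.13 − 164.34 = -50.21°.
Δφ = -68.45 − 16.02 = -84.47°.
a = sin²(Δφ/2) + cos φ₁ · cos φ₂ · sin²(Δλ/2) = 0.515370.
c = 2·atan2(√a, √(1−a)) = 1.60154 rad → d = 6371·c ≈ 10203.41 km.

10203 km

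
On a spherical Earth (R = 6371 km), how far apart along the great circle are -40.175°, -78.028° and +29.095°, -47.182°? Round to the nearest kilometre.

Δλ = -47.182 − -78.028 = 30.846°.
Δφ = 29.095 − -40.175 = 69.270°.
a = sin²(Δφ/2) + cos φ₁ · cos φ₂ · sin²(Δλ/2) = 0.370239.
c = 2·atan2(√a, √(1−a)) = 1.30827 rad → d = 6371·c ≈ 8334.98 km.

8335 km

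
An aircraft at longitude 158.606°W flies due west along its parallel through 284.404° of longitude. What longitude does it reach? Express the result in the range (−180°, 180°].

Start at -158.606°; shift −284.404° → -443.010°.
-443.010° lies outside (−180°, 180°]; add 360° → -83.010°.

83.010°W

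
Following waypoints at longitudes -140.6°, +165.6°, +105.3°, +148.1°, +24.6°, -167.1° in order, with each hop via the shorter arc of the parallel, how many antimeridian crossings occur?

2

Leg 1: -140.6° → +165.6°, shortest Δλ = -53.8° (west) — crosses 180°.
Leg 2: +165.6° → +105.3°, shortest Δλ = -60.3° (west) — does not cross 180°.
Leg 3: +105.3° → +148.1°, shortest Δλ = 42.8° (east) — does not cross 180°.
Leg 4: +148.1° → +24.6°, shortest Δλ = -123.5° (west) — does not cross 180°.
Leg 5: +24.6° → -167.1°, shortest Δλ = 168.3° (east) — crosses 180°.
Total crossings: 2.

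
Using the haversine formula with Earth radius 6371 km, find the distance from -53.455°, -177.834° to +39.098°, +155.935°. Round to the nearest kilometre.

Δλ = 155.935 − -177.834 = 333.769°; wrapped into (−180°, 180°]: -26.231°.
Δφ = 39.098 − -53.455 = 92.553°.
a = sin²(Δφ/2) + cos φ₁ · cos φ₂ · sin²(Δλ/2) = 0.546066.
c = 2·atan2(√a, √(1−a)) = 1.66306 rad → d = 6371·c ≈ 10595.35 km.

10595 km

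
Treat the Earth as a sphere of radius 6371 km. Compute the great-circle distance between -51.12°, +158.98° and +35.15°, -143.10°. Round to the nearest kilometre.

Δλ = -143.10 − 158.98 = -302.08°; wrapped into (−180°, 180°]: 57.92°.
Δφ = 35.15 − -51.12 = 86.27°.
a = sin²(Δφ/2) + cos φ₁ · cos φ₂ · sin²(Δλ/2) = 0.587799.
c = 2·atan2(√a, √(1−a)) = 1.74731 rad → d = 6371·c ≈ 11132.11 km.

11132 km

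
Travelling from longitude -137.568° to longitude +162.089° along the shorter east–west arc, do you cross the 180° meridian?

Yes

Naïve |162.089 − -137.568| = 299.657° > 180°, so the shorter arc goes the other way round — across 180°.
Signed shortest Δλ = ((162.089 − -137.568 + 180) mod 360) − 180 = -60.343°.
Going west by 60.343° from -137.568° passes through 180° before reaching +162.089°.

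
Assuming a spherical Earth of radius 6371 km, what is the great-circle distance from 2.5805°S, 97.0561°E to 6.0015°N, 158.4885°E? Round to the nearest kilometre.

6887 km

Δλ = 158.4885 − 97.0561 = 61.4324°.
Δφ = 6.0015 − -2.5805 = 8.5820°.
a = sin²(Δφ/2) + cos φ₁ · cos φ₂ · sin²(Δλ/2) = 0.264808.
c = 2·atan2(√a, √(1−a)) = 1.08107 rad → d = 6371·c ≈ 6887.49 km.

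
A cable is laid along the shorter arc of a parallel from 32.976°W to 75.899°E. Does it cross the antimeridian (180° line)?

Signed shortest Δλ = ((75.899 − -32.976 + 180) mod 360) − 180 = 108.875°.
Going east by 108.875° from -32.976° reaches +75.899° without touching 180°.

No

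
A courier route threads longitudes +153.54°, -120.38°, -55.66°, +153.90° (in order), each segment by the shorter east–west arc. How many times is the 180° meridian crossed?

Leg 1: +153.54° → -120.38°, shortest Δλ = 86.08° (east) — crosses 180°.
Leg 2: -120.38° → -55.66°, shortest Δλ = 64.72° (east) — does not cross 180°.
Leg 3: -55.66° → +153.90°, shortest Δλ = -150.44° (west) — crosses 180°.
Total crossings: 2.

2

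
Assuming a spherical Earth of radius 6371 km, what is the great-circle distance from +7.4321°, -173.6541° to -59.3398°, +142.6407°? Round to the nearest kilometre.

8370 km

Δλ = 142.6407 − -173.6541 = 316.2948°; wrapped into (−180°, 180°]: -43.7052°.
Δφ = -59.3398 − 7.4321 = -66.7719°.
a = sin²(Δφ/2) + cos φ₁ · cos φ₂ · sin²(Δλ/2) = 0.372862.
c = 2·atan2(√a, √(1−a)) = 1.31370 rad → d = 6371·c ≈ 8369.56 km.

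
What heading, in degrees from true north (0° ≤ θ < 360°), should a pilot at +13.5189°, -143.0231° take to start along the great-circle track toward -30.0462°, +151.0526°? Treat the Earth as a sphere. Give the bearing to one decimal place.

234.2°

Δλ = 151.0526 − -143.0231 = 294.0757°; wrapped into (−180°, 180°]: -65.9243°.
θ = atan2( sin Δλ · cos φ₂ , cos φ₁ · sin φ₂ − sin φ₁ · cos φ₂ · cos Δλ )
  = atan2(-0.79032, -0.56937) = -125.770° → normalised to [0°, 360°): 234.230°.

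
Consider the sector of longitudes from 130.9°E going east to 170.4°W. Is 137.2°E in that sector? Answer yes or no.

Band width going east from +130.9° to -170.4°: ((-170.4 − 130.9) mod 360) = 58.7°.
Offset of +137.2° east of the west edge: ((137.2 − 130.9) mod 360) = 6.3°.
6.3° ≤ 58.7° ⇒ inside.

Yes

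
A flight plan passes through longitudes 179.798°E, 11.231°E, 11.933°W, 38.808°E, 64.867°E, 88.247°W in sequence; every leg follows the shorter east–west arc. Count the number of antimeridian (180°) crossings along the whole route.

Leg 1: +179.798° → +11.231°, shortest Δλ = -168.567° (west) — does not cross 180°.
Leg 2: +11.231° → -11.933°, shortest Δλ = -23.164° (west) — does not cross 180°.
Leg 3: -11.933° → +38.808°, shortest Δλ = 50.741° (east) — does not cross 180°.
Leg 4: +38.808° → +64.867°, shortest Δλ = 26.059° (east) — does not cross 180°.
Leg 5: +64.867° → -88.247°, shortest Δλ = -153.114° (west) — does not cross 180°.
Total crossings: 0.

0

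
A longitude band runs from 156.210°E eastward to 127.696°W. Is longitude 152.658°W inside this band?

Yes

Band width going east from +156.210° to -127.696°: ((-127.696 − 156.210) mod 360) = 76.094°.
Offset of -152.658° east of the west edge: ((-152.658 − 156.210) mod 360) = 51.132°.
51.132° ≤ 76.094° ⇒ inside.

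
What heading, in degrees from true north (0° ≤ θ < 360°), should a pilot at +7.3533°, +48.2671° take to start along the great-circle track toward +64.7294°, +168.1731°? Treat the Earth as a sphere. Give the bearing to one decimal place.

Δλ = 168.1731 − 48.2671 = 119.9060°.
θ = atan2( sin Δλ · cos φ₂ , cos φ₁ · sin φ₂ − sin φ₁ · cos φ₂ · cos Δλ )
  = atan2(0.37005, 0.92411) = 21.823° → normalised to [0°, 360°): 21.823°.

21.8°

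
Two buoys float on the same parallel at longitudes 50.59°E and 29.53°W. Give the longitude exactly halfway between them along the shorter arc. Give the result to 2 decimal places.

Signed shortest Δλ from +50.59° to -29.53° is -80.12°.
Midpoint longitude = +50.59° + (-80.12°)/2 = +50.59° − 40.06° = +10.53°.

10.53°E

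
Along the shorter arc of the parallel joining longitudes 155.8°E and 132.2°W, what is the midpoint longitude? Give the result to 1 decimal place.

168.2°W

Signed shortest Δλ from +155.8° to -132.2° is +72.0°.
Midpoint longitude = +155.8° + (+72.0°)/2 = +155.8° + 36.0° = +191.8°.
Normalise into (−180°, 180°]: -168.2°.
(The naïve average (+155.8 + -132.2)/2 = 11.8° is on the wrong side of the globe.)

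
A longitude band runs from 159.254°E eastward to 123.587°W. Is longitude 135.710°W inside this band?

Band width going east from +159.254° to -123.587°: ((-123.587 − 159.254) mod 360) = 77.159°.
Offset of -135.710° east of the west edge: ((-135.710 − 159.254) mod 360) = 65.036°.
65.036° ≤ 77.159° ⇒ inside.

Yes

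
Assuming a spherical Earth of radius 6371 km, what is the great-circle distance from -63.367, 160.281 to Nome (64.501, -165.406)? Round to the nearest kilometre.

14494 km

Δλ = -165.406 − 160.281 = -325.687°; wrapped into (−180°, 180°]: 34.313°.
Δφ = 64.501 − -63.367 = 127.868°.
a = sin²(Δφ/2) + cos φ₁ · cos φ₂ · sin²(Δλ/2) = 0.823714.
c = 2·atan2(√a, √(1−a)) = 2.27500 rad → d = 6371·c ≈ 14494.04 km.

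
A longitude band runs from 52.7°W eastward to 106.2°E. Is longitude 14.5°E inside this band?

Yes

Band width going east from -52.7° to +106.2°: ((106.2 − -52.7) mod 360) = 158.9°.
Offset of +14.5° east of the west edge: ((14.5 − -52.7) mod 360) = 67.2°.
67.2° ≤ 158.9° ⇒ inside.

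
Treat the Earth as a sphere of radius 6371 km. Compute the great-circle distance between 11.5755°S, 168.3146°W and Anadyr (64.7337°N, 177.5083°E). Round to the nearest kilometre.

Δλ = 177.5083 − -168.3146 = 345.8229°; wrapped into (−180°, 180°]: -14.1771°.
Δφ = 64.7337 − -11.5755 = 76.3092°.
a = sin²(Δφ/2) + cos φ₁ · cos φ₂ · sin²(Δλ/2) = 0.388027.
c = 2·atan2(√a, √(1−a)) = 1.34493 rad → d = 6371·c ≈ 8568.57 km.

8569 km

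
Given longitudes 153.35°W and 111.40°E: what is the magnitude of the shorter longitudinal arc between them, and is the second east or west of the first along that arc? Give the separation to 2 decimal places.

95.25° west

Raw difference: 111.40 − -153.35 = 264.75°.
Normalise into (−180°, 180°]: 264.75° − 360° = -95.25°.
Negative ⇒ the second point lies to the west; separation 95.25°.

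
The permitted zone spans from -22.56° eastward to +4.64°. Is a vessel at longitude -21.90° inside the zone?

Band width going east from -22.56° to +4.64°: ((4.64 − -22.56) mod 360) = 27.20°.
Offset of -21.90° east of the west edge: ((-21.90 − -22.56) mod 360) = 0.66°.
0.66° ≤ 27.20° ⇒ inside.

Yes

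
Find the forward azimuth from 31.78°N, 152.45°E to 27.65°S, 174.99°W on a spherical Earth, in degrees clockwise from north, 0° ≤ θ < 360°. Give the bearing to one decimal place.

Δλ = -174.99 − 152.45 = -327.44°; wrapped into (−180°, 180°]: 32.56°.
θ = atan2( sin Δλ · cos φ₂ , cos φ₁ · sin φ₂ − sin φ₁ · cos φ₂ · cos Δλ )
  = atan2(0.47672, -0.78769) = 148.817° → normalised to [0°, 360°): 148.817°.

148.8°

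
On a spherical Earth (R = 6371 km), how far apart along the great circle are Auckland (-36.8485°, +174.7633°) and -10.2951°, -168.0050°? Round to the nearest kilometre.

Δλ = -168.0050 − 174.7633 = -342.7683°; wrapped into (−180°, 180°]: 17.2317°.
Δφ = -10.2951 − -36.8485 = 26.5534°.
a = sin²(Δφ/2) + cos φ₁ · cos φ₂ · sin²(Δλ/2) = 0.070411.
c = 2·atan2(√a, √(1−a)) = 0.53714 rad → d = 6371·c ≈ 3422.09 km.

3422 km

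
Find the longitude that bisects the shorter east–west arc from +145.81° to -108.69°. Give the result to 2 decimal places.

-161.44°

Signed shortest Δλ from +145.81° to -108.69° is +105.50°.
Midpoint longitude = +145.81° + (+105.50°)/2 = +145.81° + 52.75° = +198.56°.
Normalise into (−180°, 180°]: -161.44°.
(The naïve average (+145.81 + -108.69)/2 = 18.56° is on the wrong side of the globe.)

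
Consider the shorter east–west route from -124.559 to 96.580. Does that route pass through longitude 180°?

Yes

Naïve |96.580 − -124.559| = 221.139° > 180°, so the shorter arc goes the other way round — across 180°.
Signed shortest Δλ = ((96.580 − -124.559 + 180) mod 360) − 180 = -138.861°.
Going west by 138.861° from -124.559° passes through 180° before reaching +96.580°.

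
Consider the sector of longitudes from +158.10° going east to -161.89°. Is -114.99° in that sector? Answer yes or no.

No

Band width going east from +158.10° to -161.89°: ((-161.89 − 158.10) mod 360) = 40.01°.
Offset of -114.99° east of the west edge: ((-114.99 − 158.10) mod 360) = 86.91°.
86.91° > 40.01° ⇒ outside.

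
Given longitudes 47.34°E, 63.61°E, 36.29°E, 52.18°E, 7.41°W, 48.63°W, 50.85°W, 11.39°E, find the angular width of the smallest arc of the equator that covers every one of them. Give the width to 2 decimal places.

114.46°

Sort the longitudes: -50.85°, -48.63°, -7.41°, +11.39°, +36.29°, +47.34°, +52.18°, +63.61°.
Eastward gaps between consecutive values (wrapping around): 2.22°, 41.22°, 18.80°, 24.90°, 11.05°, 4.84°, 11.43°, 245.54°.
Largest gap = 245.54° ⇒ minimal covering band is its complement: 360° − 245.54° = 114.46°.
Band runs from -50.85° eastward to +63.61°.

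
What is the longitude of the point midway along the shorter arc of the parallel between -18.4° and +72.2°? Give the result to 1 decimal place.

+26.9°

Signed shortest Δλ from -18.4° to +72.2° is +90.6°.
Midpoint longitude = -18.4° + (+90.6°)/2 = -18.4° + 45.3° = +26.9°.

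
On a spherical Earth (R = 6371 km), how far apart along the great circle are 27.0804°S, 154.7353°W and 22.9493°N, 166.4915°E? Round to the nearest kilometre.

Δλ = 166.4915 − -154.7353 = 321.2268°; wrapped into (−180°, 180°]: -38.7732°.
Δφ = 22.9493 − -27.0804 = 50.0297°.
a = sin²(Δφ/2) + cos φ₁ · cos φ₂ · sin²(Δλ/2) = 0.269145.
c = 2·atan2(√a, √(1−a)) = 1.09087 rad → d = 6371·c ≈ 6949.96 km.

6950 km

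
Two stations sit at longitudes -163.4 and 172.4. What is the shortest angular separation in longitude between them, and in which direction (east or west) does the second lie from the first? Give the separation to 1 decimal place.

24.2° west

Raw difference: 172.4 − -163.4 = 335.8°.
Normalise into (−180°, 180°]: 335.8° − 360° = -24.2°.
Negative ⇒ the second point lies to the west; separation 24.2°.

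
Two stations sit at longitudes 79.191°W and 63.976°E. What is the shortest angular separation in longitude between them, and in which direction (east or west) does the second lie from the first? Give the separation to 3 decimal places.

Raw difference: 63.976 − -79.191 = 143.167°.
Normalise into (−180°, 180°]: 143.167° stays 143.167°.
Positive ⇒ the second point lies to the east; separation 143.167°.

143.167° east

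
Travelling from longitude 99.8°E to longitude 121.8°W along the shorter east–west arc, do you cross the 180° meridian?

Naïve |-121.8 − 99.8| = 221.6° > 180°, so the shorter arc goes the other way round — across 180°.
Signed shortest Δλ = ((-121.8 − 99.8 + 180) mod 360) − 180 = 138.4°.
Going east by 138.4° from +99.8° passes through 180° before reaching -121.8°.

Yes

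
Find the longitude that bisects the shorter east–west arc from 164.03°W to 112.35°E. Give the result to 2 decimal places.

154.16°E

Signed shortest Δλ from -164.03° to +112.35° is -83.62°.
Midpoint longitude = -164.03° + (-83.62°)/2 = -164.03° − 41.81° = -205.84°.
Normalise into (−180°, 180°]: +154.16°.
(The naïve average (-164.03 + +112.35)/2 = -25.84° is on the wrong side of the globe.)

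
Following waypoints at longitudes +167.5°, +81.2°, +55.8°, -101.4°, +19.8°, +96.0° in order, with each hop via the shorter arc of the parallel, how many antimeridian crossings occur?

0

Leg 1: +167.5° → +81.2°, shortest Δλ = -86.3° (west) — does not cross 180°.
Leg 2: +81.2° → +55.8°, shortest Δλ = -25.4° (west) — does not cross 180°.
Leg 3: +55.8° → -101.4°, shortest Δλ = -157.2° (west) — does not cross 180°.
Leg 4: -101.4° → +19.8°, shortest Δλ = 121.2° (east) — does not cross 180°.
Leg 5: +19.8° → +96.0°, shortest Δλ = 76.2° (east) — does not cross 180°.
Total crossings: 0.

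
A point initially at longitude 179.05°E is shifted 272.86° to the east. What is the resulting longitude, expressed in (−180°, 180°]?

91.91°E

Start at +179.05°; shift +272.86° → +451.91°.
+451.91° lies outside (−180°, 180°]; subtract 360° → +91.91°.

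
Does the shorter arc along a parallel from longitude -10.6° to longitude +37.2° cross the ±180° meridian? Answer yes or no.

Signed shortest Δλ = ((37.2 − -10.6 + 180) mod 360) − 180 = 47.8°.
Going east by 47.8° from -10.6° reaches +37.2° without touching 180°.

No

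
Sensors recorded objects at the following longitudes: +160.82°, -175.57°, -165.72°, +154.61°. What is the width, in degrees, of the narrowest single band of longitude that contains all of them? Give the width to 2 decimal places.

Sort the longitudes: -175.57°, -165.72°, +154.61°, +160.82°.
Eastward gaps between consecutive values (wrapping around): 9.85°, 320.33°, 6.21°, 23.61°.
Largest gap = 320.33° ⇒ minimal covering band is its complement: 360° − 320.33° = 39.67°.
Band runs from +154.61° eastward to -165.72°, crossing the antimeridian.

39.67°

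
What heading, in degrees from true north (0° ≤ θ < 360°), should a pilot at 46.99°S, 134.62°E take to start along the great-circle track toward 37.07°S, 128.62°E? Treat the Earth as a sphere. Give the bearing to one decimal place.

333.7°

Δλ = 128.62 − 134.62 = -6.00°.
θ = atan2( sin Δλ · cos φ₂ , cos φ₁ · sin φ₂ − sin φ₁ · cos φ₂ · cos Δλ )
  = atan2(-0.08340, 0.16908) = -26.256° → normalised to [0°, 360°): 333.744°.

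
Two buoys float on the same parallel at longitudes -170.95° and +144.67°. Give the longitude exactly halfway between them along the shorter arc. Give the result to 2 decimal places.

Signed shortest Δλ from -170.95° to +144.67° is -44.38°.
Midpoint longitude = -170.95° + (-44.38°)/2 = -170.95° − 22.19° = -193.14°.
Normalise into (−180°, 180°]: +166.86°.
(The naïve average (-170.95 + +144.67)/2 = -13.14° is on the wrong side of the globe.)

+166.86°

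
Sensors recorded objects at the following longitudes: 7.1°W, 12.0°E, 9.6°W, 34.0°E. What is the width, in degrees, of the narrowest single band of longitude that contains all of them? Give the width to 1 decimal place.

43.6°

Sort the longitudes: -9.6°, -7.1°, +12.0°, +34.0°.
Eastward gaps between consecutive values (wrapping around): 2.5°, 19.1°, 22.0°, 316.4°.
Largest gap = 316.4° ⇒ minimal covering band is its complement: 360° − 316.4° = 43.6°.
Band runs from -9.6° eastward to +34.0°.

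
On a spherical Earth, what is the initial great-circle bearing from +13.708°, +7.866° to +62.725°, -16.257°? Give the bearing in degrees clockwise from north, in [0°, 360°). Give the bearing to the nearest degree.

Δλ = -16.257 − 7.866 = -24.123°.
θ = atan2( sin Δλ · cos φ₂ , cos φ₁ · sin φ₂ − sin φ₁ · cos φ₂ · cos Δλ )
  = atan2(-0.18729, 0.76439) = -13.767° → normalised to [0°, 360°): 346.233°.

346°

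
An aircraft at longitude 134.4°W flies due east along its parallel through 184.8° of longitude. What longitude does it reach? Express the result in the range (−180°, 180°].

50.4°E

Start at -134.4°; shift +184.8° → +50.4°.
+50.4° already lies in (−180°, 180°].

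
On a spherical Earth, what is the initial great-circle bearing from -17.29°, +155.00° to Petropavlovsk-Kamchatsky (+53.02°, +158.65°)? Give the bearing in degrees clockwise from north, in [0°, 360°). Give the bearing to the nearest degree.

Δλ = 158.65 − 155.00 = 3.65°.
θ = atan2( sin Δλ · cos φ₂ , cos φ₁ · sin φ₂ − sin φ₁ · cos φ₂ · cos Δλ )
  = atan2(0.03829, 0.94117) = 2.330° → normalised to [0°, 360°): 2.330°.

2°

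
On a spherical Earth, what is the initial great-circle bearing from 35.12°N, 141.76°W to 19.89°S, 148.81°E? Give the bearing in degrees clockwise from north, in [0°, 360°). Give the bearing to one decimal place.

242.0°

Δλ = 148.81 − -141.76 = 290.57°; wrapped into (−180°, 180°]: -69.43°.
θ = atan2( sin Δλ · cos φ₂ , cos φ₁ · sin φ₂ − sin φ₁ · cos φ₂ · cos Δλ )
  = atan2(-0.88039, -0.46835) = -118.012° → normalised to [0°, 360°): 241.988°.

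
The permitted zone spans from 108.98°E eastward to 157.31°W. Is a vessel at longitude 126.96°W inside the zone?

No

Band width going east from +108.98° to -157.31°: ((-157.31 − 108.98) mod 360) = 93.71°.
Offset of -126.96° east of the west edge: ((-126.96 − 108.98) mod 360) = 124.06°.
124.06° > 93.71° ⇒ outside.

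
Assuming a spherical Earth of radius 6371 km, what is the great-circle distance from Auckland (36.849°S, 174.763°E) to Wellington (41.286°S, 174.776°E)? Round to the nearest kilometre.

Δλ = 174.776 − 174.763 = 0.013°.
Δφ = -41.286 − -36.849 = -4.437°.
a = sin²(Δφ/2) + cos φ₁ · cos φ₂ · sin²(Δλ/2) = 0.001499.
c = 2·atan2(√a, √(1−a)) = 0.07744 rad → d = 6371·c ≈ 493.37 km.

493 km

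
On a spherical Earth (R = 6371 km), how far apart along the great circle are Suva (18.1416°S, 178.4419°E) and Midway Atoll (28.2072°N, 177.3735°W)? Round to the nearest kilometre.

Δλ = -177.3735 − 178.4419 = -355.8154°; wrapped into (−180°, 180°]: 4.1846°.
Δφ = 28.2072 − -18.1416 = 46.3488°.
a = sin²(Δφ/2) + cos φ₁ · cos φ₂ · sin²(Δλ/2) = 0.155983.
c = 2·atan2(√a, √(1−a)) = 0.81202 rad → d = 6371·c ≈ 5173.38 km.

5173 km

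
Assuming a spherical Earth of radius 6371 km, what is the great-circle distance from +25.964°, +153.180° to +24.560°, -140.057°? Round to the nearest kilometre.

Δλ = -140.057 − 153.180 = -293.237°; wrapped into (−180°, 180°]: 66.763°.
Δφ = 24.560 − 25.964 = -1.404°.
a = sin²(Δφ/2) + cos φ₁ · cos φ₂ · sin²(Δλ/2) = 0.247703.
c = 2·atan2(√a, √(1−a)) = 1.04188 rad → d = 6371·c ≈ 6637.84 km.

6638 km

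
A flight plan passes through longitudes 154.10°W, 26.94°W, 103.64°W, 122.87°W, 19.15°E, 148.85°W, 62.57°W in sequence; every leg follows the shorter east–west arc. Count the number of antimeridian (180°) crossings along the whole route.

Leg 1: -154.10° → -26.94°, shortest Δλ = 127.16° (east) — does not cross 180°.
Leg 2: -26.94° → -103.64°, shortest Δλ = -76.7° (west) — does not cross 180°.
Leg 3: -103.64° → -122.87°, shortest Δλ = -19.23° (west) — does not cross 180°.
Leg 4: -122.87° → +19.15°, shortest Δλ = 142.02° (east) — does not cross 180°.
Leg 5: +19.15° → -148.85°, shortest Δλ = -168.0° (west) — does not cross 180°.
Leg 6: -148.85° → -62.57°, shortest Δλ = 86.28° (east) — does not cross 180°.
Total crossings: 0.

0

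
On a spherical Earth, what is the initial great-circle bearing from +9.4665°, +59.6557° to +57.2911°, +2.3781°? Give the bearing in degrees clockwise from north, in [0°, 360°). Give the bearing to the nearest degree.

Δλ = 2.3781 − 59.6557 = -57.2776°.
θ = atan2( sin Δλ · cos φ₂ , cos φ₁ · sin φ₂ − sin φ₁ · cos φ₂ · cos Δλ )
  = atan2(-0.45461, 0.78192) = -30.174° → normalised to [0°, 360°): 329.826°.

330°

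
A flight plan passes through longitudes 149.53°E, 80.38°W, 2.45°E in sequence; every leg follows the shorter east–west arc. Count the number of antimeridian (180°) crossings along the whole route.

Leg 1: +149.53° → -80.38°, shortest Δλ = 130.09° (east) — crosses 180°.
Leg 2: -80.38° → +2.45°, shortest Δλ = 82.83° (east) — does not cross 180°.
Total crossings: 1.

1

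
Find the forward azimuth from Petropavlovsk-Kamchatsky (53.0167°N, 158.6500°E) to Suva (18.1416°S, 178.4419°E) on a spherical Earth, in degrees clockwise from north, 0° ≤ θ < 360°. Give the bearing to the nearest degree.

Δλ = 178.4419 − 158.6500 = 19.7919°.
θ = atan2( sin Δλ · cos φ₂ , cos φ₁ · sin φ₂ − sin φ₁ · cos φ₂ · cos Δλ )
  = atan2(0.32177, -0.90157) = 160.358° → normalised to [0°, 360°): 160.358°.

160°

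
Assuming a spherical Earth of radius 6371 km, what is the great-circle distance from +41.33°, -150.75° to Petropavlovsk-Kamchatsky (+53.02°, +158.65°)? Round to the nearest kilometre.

3946 km

Δλ = 158.65 − -150.75 = 309.40°; wrapped into (−180°, 180°]: -50.60°.
Δφ = 53.02 − 41.33 = 11.69°.
a = sin²(Δφ/2) + cos φ₁ · cos φ₂ · sin²(Δλ/2) = 0.092868.
c = 2·atan2(√a, √(1−a)) = 0.61934 rad → d = 6371·c ≈ 3945.79 km.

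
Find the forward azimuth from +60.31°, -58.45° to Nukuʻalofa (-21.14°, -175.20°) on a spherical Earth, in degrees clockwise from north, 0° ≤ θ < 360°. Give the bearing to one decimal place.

Δλ = -175.20 − -58.45 = -116.75°.
θ = atan2( sin Δλ · cos φ₂ , cos φ₁ · sin φ₂ − sin φ₁ · cos φ₂ · cos Δλ )
  = atan2(-0.83288, 0.18606) = -77.407° → normalised to [0°, 360°): 282.593°.

282.6°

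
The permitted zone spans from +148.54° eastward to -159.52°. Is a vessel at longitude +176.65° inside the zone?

Yes

Band width going east from +148.54° to -159.52°: ((-159.52 − 148.54) mod 360) = 51.94°.
Offset of +176.65° east of the west edge: ((176.65 − 148.54) mod 360) = 28.11°.
28.11° ≤ 51.94° ⇒ inside.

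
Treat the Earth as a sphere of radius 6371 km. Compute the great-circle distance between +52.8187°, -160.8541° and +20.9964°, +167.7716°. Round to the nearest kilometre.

Δλ = 167.7716 − -160.8541 = 328.6257°; wrapped into (−180°, 180°]: -31.3743°.
Δφ = 20.9964 − 52.8187 = -31.8223°.
a = sin²(Δφ/2) + cos φ₁ · cos φ₂ · sin²(Δλ/2) = 0.116405.
c = 2·atan2(√a, √(1−a)) = 0.69635 rad → d = 6371·c ≈ 4436.42 km.

4436 km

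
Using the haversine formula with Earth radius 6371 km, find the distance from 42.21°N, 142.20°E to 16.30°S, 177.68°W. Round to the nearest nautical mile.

Δλ = -177.68 − 142.20 = -319.88°; wrapped into (−180°, 180°]: 40.12°.
Δφ = -16.30 − 42.21 = -58.51°.
a = sin²(Δφ/2) + cos φ₁ · cos φ₂ · sin²(Δλ/2) = 0.322466.
c = 2·atan2(√a, √(1−a)) = 1.20781 rad → d = 6371·c ≈ 7694.95 km ≈ 4154.94 nmi.

4155 nmi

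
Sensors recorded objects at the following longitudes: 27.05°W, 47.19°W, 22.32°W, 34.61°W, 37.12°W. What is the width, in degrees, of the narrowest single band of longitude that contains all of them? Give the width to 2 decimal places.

24.87°

Sort the longitudes: -47.19°, -37.12°, -34.61°, -27.05°, -22.32°.
Eastward gaps between consecutive values (wrapping around): 10.07°, 2.51°, 7.56°, 4.73°, 335.13°.
Largest gap = 335.13° ⇒ minimal covering band is its complement: 360° − 335.13° = 24.87°.
Band runs from -47.19° eastward to -22.32°.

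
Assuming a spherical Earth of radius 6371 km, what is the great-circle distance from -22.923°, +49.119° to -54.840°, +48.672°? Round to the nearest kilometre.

Δλ = 48.672 − 49.119 = -0.447°.
Δφ = -54.840 − -22.923 = -31.917°.
a = sin²(Δφ/2) + cos φ₁ · cos φ₂ · sin²(Δλ/2) = 0.075601.
c = 2·atan2(√a, √(1−a)) = 0.55709 rad → d = 6371·c ≈ 3549.20 km.

3549 km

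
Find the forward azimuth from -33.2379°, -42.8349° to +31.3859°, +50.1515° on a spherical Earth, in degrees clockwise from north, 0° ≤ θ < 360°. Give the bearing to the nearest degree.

Δλ = 50.1515 − -42.8349 = 92.9864°.
θ = atan2( sin Δλ · cos φ₂ , cos φ₁ · sin φ₂ − sin φ₁ · cos φ₂ · cos Δλ )
  = atan2(0.85252, 0.41122) = 64.249° → normalised to [0°, 360°): 64.249°.

64°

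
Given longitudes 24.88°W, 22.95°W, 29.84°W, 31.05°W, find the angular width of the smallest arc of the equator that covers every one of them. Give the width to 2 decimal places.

Sort the longitudes: -31.05°, -29.84°, -24.88°, -22.95°.
Eastward gaps between consecutive values (wrapping around): 1.21°, 4.96°, 1.93°, 351.90°.
Largest gap = 351.90° ⇒ minimal covering band is its complement: 360° − 351.90° = 8.10°.
Band runs from -31.05° eastward to -22.95°.

8.10°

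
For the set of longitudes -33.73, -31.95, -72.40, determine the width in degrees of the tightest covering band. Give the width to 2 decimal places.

40.45°

Sort the longitudes: -72.40°, -33.73°, -31.95°.
Eastward gaps between consecutive values (wrapping around): 38.67°, 1.78°, 319.55°.
Largest gap = 319.55° ⇒ minimal covering band is its complement: 360° − 319.55° = 40.45°.
Band runs from -72.40° eastward to -31.95°.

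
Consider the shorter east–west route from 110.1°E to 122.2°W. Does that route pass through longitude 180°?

Naïve |-122.2 − 110.1| = 232.3° > 180°, so the shorter arc goes the other way round — across 180°.
Signed shortest Δλ = ((-122.2 − 110.1 + 180) mod 360) − 180 = 127.7°.
Going east by 127.7° from +110.1° passes through 180° before reaching -122.2°.

Yes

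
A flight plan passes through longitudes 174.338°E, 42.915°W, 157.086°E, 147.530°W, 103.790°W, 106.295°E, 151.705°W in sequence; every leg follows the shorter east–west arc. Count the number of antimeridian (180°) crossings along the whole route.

Leg 1: +174.338° → -42.915°, shortest Δλ = 142.747° (east) — crosses 180°.
Leg 2: -42.915° → +157.086°, shortest Δλ = -159.999° (west) — crosses 180°.
Leg 3: +157.086° → -147.530°, shortest Δλ = 55.384° (east) — crosses 180°.
Leg 4: -147.530° → -103.790°, shortest Δλ = 43.74° (east) — does not cross 180°.
Leg 5: -103.790° → +106.295°, shortest Δλ = -149.915° (west) — crosses 180°.
Leg 6: +106.295° → -151.705°, shortest Δλ = 102.0° (east) — crosses 180°.
Total crossings: 5.

5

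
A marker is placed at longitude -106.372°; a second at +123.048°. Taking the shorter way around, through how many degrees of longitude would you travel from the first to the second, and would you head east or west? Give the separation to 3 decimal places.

130.580° west

Raw difference: 123.048 − -106.372 = 229.42°.
Normalise into (−180°, 180°]: 229.42° − 360° = -130.58°.
Negative ⇒ the second point lies to the west; separation 130.580°.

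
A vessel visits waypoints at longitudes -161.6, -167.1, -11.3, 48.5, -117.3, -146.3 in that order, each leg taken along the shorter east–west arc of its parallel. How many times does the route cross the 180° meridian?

Leg 1: -161.6° → -167.1°, shortest Δλ = -5.5° (west) — does not cross 180°.
Leg 2: -167.1° → -11.3°, shortest Δλ = 155.8° (east) — does not cross 180°.
Leg 3: -11.3° → +48.5°, shortest Δλ = 59.8° (east) — does not cross 180°.
Leg 4: +48.5° → -117.3°, shortest Δλ = -165.8° (west) — does not cross 180°.
Leg 5: -117.3° → -146.3°, shortest Δλ = -29.0° (west) — does not cross 180°.
Total crossings: 0.

0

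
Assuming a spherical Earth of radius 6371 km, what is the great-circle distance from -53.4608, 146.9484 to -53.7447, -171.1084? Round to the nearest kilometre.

Δλ = -171.1084 − 146.9484 = -318.0568°; wrapped into (−180°, 180°]: 41.9432°.
Δφ = -53.7447 − -53.4608 = -0.2839°.
a = sin²(Δφ/2) + cos φ₁ · cos φ₂ · sin²(Δλ/2) = 0.045108.
c = 2·atan2(√a, √(1−a)) = 0.42803 rad → d = 6371·c ≈ 2727.00 km.

2727 km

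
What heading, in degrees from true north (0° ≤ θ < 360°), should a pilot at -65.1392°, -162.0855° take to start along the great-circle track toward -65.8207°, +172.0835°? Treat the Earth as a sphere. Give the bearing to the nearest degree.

255°

Δλ = 172.0835 − -162.0855 = 334.1690°; wrapped into (−180°, 180°]: -25.8310°.
θ = atan2( sin Δλ · cos φ₂ , cos φ₁ · sin φ₂ − sin φ₁ · cos φ₂ · cos Δλ )
  = atan2(-0.17847, -0.04903) = -105.361° → normalised to [0°, 360°): 254.639°.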